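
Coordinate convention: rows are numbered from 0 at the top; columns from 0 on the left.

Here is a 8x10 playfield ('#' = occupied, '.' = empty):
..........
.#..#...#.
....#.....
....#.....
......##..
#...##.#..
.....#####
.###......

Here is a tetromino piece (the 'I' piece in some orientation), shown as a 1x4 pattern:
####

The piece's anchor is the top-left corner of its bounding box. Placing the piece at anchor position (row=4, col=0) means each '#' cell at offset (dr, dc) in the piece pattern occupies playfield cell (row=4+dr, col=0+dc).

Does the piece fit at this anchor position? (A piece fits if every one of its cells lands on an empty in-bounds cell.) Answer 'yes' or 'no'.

Check each piece cell at anchor (4, 0):
  offset (0,0) -> (4,0): empty -> OK
  offset (0,1) -> (4,1): empty -> OK
  offset (0,2) -> (4,2): empty -> OK
  offset (0,3) -> (4,3): empty -> OK
All cells valid: yes

Answer: yes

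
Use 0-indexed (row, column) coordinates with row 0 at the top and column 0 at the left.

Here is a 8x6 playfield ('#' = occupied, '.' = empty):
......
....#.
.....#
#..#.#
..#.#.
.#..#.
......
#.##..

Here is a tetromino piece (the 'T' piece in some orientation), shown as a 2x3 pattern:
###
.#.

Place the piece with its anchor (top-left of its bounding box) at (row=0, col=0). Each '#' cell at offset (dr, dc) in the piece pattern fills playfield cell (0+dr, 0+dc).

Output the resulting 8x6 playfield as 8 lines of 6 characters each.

Answer: ###...
.#..#.
.....#
#..#.#
..#.#.
.#..#.
......
#.##..

Derivation:
Fill (0+0,0+0) = (0,0)
Fill (0+0,0+1) = (0,1)
Fill (0+0,0+2) = (0,2)
Fill (0+1,0+1) = (1,1)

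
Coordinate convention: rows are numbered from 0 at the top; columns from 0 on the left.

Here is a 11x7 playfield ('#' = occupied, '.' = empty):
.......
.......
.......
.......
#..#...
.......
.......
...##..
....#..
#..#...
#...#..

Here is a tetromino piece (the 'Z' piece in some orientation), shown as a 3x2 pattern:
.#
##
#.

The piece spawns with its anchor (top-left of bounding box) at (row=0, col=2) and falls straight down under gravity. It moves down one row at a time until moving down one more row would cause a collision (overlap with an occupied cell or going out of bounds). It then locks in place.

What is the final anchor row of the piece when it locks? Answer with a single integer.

Spawn at (row=0, col=2). Try each row:
  row 0: fits
  row 1: fits
  row 2: fits
  row 3: blocked -> lock at row 2

Answer: 2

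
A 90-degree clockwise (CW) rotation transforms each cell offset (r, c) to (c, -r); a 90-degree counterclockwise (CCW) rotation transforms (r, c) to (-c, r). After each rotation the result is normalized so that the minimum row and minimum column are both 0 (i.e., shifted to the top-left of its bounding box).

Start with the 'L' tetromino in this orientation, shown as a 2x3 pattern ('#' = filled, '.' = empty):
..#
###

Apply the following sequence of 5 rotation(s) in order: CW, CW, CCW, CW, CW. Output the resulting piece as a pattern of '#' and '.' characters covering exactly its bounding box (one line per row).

Answer: ##
.#
.#

Derivation:
Start:
..#
###
After rotation 1 (CW):
#.
#.
##
After rotation 2 (CW):
###
#..
After rotation 3 (CCW):
#.
#.
##
After rotation 4 (CW):
###
#..
After rotation 5 (CW):
##
.#
.#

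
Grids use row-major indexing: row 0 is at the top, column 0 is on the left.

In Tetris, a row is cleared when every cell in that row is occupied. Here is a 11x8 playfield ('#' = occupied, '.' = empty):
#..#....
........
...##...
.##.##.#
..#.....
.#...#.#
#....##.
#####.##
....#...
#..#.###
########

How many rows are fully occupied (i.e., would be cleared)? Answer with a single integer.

Answer: 1

Derivation:
Check each row:
  row 0: 6 empty cells -> not full
  row 1: 8 empty cells -> not full
  row 2: 6 empty cells -> not full
  row 3: 3 empty cells -> not full
  row 4: 7 empty cells -> not full
  row 5: 5 empty cells -> not full
  row 6: 5 empty cells -> not full
  row 7: 1 empty cell -> not full
  row 8: 7 empty cells -> not full
  row 9: 3 empty cells -> not full
  row 10: 0 empty cells -> FULL (clear)
Total rows cleared: 1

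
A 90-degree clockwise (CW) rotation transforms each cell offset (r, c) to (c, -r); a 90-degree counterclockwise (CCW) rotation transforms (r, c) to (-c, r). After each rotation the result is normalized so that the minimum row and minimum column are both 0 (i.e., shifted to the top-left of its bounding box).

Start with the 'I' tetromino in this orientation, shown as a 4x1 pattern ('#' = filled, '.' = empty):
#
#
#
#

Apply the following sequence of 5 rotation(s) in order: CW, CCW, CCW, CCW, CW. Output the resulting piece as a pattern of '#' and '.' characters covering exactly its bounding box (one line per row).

Start:
#
#
#
#
After rotation 1 (CW):
####
After rotation 2 (CCW):
#
#
#
#
After rotation 3 (CCW):
####
After rotation 4 (CCW):
#
#
#
#
After rotation 5 (CW):
####

Answer: ####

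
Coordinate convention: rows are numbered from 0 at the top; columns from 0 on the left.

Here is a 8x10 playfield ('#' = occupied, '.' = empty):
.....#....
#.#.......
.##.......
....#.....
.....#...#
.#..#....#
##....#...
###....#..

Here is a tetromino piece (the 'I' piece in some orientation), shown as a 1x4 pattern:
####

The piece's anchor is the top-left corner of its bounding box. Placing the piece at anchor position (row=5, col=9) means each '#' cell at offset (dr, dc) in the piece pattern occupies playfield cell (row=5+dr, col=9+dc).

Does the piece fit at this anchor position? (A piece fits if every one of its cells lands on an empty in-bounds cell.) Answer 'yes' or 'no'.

Check each piece cell at anchor (5, 9):
  offset (0,0) -> (5,9): occupied ('#') -> FAIL
  offset (0,1) -> (5,10): out of bounds -> FAIL
  offset (0,2) -> (5,11): out of bounds -> FAIL
  offset (0,3) -> (5,12): out of bounds -> FAIL
All cells valid: no

Answer: no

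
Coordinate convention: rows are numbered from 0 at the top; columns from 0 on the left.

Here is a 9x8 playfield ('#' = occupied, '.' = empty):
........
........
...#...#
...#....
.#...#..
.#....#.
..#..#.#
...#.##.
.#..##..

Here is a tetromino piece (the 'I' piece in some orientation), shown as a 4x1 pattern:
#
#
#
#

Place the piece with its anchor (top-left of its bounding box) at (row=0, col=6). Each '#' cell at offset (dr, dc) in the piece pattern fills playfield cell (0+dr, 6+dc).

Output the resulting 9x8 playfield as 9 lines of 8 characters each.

Fill (0+0,6+0) = (0,6)
Fill (0+1,6+0) = (1,6)
Fill (0+2,6+0) = (2,6)
Fill (0+3,6+0) = (3,6)

Answer: ......#.
......#.
...#..##
...#..#.
.#...#..
.#....#.
..#..#.#
...#.##.
.#..##..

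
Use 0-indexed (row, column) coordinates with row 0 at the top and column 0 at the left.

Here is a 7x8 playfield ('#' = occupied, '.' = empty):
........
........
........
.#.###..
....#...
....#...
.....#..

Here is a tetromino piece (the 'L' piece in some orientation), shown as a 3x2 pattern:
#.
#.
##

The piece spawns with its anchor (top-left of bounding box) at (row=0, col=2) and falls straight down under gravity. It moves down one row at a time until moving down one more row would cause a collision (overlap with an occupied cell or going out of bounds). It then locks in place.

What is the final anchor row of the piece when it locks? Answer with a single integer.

Answer: 0

Derivation:
Spawn at (row=0, col=2). Try each row:
  row 0: fits
  row 1: blocked -> lock at row 0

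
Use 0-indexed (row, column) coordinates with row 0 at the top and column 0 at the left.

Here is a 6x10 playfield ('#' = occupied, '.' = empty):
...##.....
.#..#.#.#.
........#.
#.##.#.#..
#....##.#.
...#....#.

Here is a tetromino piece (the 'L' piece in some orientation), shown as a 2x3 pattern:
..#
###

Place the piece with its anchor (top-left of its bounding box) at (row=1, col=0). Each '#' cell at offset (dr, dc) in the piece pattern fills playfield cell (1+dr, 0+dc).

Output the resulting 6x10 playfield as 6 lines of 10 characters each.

Answer: ...##.....
.##.#.#.#.
###.....#.
#.##.#.#..
#....##.#.
...#....#.

Derivation:
Fill (1+0,0+2) = (1,2)
Fill (1+1,0+0) = (2,0)
Fill (1+1,0+1) = (2,1)
Fill (1+1,0+2) = (2,2)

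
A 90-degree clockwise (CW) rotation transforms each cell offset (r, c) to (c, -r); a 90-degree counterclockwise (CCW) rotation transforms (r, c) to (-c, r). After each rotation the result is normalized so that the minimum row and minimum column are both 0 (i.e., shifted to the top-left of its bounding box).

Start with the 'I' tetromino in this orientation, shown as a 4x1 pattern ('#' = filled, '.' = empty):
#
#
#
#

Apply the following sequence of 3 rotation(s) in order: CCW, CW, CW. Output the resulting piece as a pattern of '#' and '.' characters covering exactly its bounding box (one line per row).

Start:
#
#
#
#
After rotation 1 (CCW):
####
After rotation 2 (CW):
#
#
#
#
After rotation 3 (CW):
####

Answer: ####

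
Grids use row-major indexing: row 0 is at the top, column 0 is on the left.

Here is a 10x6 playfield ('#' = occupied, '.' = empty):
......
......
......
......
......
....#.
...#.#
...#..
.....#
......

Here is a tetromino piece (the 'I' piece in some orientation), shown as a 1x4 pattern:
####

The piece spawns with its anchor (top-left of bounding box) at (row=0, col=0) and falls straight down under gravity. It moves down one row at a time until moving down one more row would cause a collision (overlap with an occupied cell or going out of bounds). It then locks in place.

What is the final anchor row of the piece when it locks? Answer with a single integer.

Answer: 5

Derivation:
Spawn at (row=0, col=0). Try each row:
  row 0: fits
  row 1: fits
  row 2: fits
  row 3: fits
  row 4: fits
  row 5: fits
  row 6: blocked -> lock at row 5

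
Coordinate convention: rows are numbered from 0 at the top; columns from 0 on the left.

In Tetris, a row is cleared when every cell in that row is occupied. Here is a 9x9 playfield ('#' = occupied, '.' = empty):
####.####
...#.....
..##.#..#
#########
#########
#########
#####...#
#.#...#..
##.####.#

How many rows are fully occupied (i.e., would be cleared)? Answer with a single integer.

Answer: 3

Derivation:
Check each row:
  row 0: 1 empty cell -> not full
  row 1: 8 empty cells -> not full
  row 2: 5 empty cells -> not full
  row 3: 0 empty cells -> FULL (clear)
  row 4: 0 empty cells -> FULL (clear)
  row 5: 0 empty cells -> FULL (clear)
  row 6: 3 empty cells -> not full
  row 7: 6 empty cells -> not full
  row 8: 2 empty cells -> not full
Total rows cleared: 3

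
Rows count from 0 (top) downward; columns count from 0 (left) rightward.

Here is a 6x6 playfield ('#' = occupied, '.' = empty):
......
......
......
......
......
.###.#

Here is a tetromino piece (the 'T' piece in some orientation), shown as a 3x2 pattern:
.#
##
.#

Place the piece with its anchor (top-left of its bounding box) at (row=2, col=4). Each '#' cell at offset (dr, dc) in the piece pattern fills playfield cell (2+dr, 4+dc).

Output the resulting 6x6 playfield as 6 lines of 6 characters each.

Fill (2+0,4+1) = (2,5)
Fill (2+1,4+0) = (3,4)
Fill (2+1,4+1) = (3,5)
Fill (2+2,4+1) = (4,5)

Answer: ......
......
.....#
....##
.....#
.###.#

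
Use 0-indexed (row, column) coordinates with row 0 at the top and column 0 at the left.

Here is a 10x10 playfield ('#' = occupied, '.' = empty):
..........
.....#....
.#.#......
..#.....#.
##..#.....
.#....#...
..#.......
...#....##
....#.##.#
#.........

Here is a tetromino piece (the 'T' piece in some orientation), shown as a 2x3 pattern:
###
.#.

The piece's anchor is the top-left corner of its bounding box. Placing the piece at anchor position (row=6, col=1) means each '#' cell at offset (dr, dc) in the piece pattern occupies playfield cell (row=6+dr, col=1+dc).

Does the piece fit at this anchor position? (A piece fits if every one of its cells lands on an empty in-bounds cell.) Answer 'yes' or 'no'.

Answer: no

Derivation:
Check each piece cell at anchor (6, 1):
  offset (0,0) -> (6,1): empty -> OK
  offset (0,1) -> (6,2): occupied ('#') -> FAIL
  offset (0,2) -> (6,3): empty -> OK
  offset (1,1) -> (7,2): empty -> OK
All cells valid: no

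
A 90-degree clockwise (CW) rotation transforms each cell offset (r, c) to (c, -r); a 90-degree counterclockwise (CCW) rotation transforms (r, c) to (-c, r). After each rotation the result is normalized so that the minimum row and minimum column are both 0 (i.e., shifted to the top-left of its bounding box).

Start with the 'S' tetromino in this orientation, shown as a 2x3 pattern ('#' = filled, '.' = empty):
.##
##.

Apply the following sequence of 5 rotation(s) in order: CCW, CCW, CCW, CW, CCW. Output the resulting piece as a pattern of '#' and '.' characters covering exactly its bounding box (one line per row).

Answer: #.
##
.#

Derivation:
Start:
.##
##.
After rotation 1 (CCW):
#.
##
.#
After rotation 2 (CCW):
.##
##.
After rotation 3 (CCW):
#.
##
.#
After rotation 4 (CW):
.##
##.
After rotation 5 (CCW):
#.
##
.#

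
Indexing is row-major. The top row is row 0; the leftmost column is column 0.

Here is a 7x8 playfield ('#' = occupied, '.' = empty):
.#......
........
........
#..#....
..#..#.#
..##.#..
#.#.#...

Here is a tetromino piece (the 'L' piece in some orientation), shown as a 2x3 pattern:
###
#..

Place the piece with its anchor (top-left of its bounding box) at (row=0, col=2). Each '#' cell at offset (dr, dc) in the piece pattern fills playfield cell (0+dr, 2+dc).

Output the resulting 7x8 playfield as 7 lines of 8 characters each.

Fill (0+0,2+0) = (0,2)
Fill (0+0,2+1) = (0,3)
Fill (0+0,2+2) = (0,4)
Fill (0+1,2+0) = (1,2)

Answer: .####...
..#.....
........
#..#....
..#..#.#
..##.#..
#.#.#...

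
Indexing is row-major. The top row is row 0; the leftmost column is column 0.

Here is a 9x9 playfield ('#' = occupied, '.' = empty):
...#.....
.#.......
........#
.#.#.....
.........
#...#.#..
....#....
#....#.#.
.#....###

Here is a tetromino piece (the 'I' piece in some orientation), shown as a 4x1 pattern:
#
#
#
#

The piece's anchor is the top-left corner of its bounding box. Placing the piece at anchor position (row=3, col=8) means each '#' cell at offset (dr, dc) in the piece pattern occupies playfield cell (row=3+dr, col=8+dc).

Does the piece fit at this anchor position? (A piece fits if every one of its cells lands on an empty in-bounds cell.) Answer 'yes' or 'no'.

Check each piece cell at anchor (3, 8):
  offset (0,0) -> (3,8): empty -> OK
  offset (1,0) -> (4,8): empty -> OK
  offset (2,0) -> (5,8): empty -> OK
  offset (3,0) -> (6,8): empty -> OK
All cells valid: yes

Answer: yes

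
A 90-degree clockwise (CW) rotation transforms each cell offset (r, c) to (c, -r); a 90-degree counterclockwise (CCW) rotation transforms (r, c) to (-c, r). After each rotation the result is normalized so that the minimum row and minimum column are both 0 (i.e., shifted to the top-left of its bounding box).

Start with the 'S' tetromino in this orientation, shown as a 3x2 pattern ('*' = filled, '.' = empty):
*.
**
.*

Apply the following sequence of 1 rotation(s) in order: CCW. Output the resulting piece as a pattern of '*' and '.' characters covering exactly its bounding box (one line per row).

Answer: .**
**.

Derivation:
Start:
*.
**
.*
After rotation 1 (CCW):
.**
**.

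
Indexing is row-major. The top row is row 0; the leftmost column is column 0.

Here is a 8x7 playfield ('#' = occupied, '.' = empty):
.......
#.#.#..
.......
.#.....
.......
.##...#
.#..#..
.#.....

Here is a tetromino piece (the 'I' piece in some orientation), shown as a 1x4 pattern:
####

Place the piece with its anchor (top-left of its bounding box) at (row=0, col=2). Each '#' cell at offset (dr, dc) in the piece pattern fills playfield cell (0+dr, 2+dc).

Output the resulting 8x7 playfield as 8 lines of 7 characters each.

Fill (0+0,2+0) = (0,2)
Fill (0+0,2+1) = (0,3)
Fill (0+0,2+2) = (0,4)
Fill (0+0,2+3) = (0,5)

Answer: ..####.
#.#.#..
.......
.#.....
.......
.##...#
.#..#..
.#.....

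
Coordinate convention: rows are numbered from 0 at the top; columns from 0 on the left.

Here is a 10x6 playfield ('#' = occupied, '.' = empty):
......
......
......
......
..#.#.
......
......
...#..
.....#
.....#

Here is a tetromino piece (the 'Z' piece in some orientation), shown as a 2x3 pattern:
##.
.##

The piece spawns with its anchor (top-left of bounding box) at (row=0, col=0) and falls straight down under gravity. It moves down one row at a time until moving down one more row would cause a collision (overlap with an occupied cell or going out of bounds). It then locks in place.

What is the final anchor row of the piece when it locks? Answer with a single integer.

Spawn at (row=0, col=0). Try each row:
  row 0: fits
  row 1: fits
  row 2: fits
  row 3: blocked -> lock at row 2

Answer: 2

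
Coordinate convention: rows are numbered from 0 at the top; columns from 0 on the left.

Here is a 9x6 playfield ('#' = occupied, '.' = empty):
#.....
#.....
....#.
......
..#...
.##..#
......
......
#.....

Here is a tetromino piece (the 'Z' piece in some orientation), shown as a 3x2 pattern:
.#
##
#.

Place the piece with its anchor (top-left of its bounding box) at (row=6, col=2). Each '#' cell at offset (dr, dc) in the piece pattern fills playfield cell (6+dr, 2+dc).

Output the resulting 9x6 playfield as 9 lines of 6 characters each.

Fill (6+0,2+1) = (6,3)
Fill (6+1,2+0) = (7,2)
Fill (6+1,2+1) = (7,3)
Fill (6+2,2+0) = (8,2)

Answer: #.....
#.....
....#.
......
..#...
.##..#
...#..
..##..
#.#...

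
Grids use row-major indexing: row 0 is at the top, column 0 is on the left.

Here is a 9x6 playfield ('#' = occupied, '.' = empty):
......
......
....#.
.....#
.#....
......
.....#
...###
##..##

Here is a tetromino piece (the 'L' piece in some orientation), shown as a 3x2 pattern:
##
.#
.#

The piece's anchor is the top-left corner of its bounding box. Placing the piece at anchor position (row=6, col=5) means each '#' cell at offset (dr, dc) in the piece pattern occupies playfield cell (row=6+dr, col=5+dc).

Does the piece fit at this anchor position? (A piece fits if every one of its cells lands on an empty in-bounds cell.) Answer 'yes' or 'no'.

Answer: no

Derivation:
Check each piece cell at anchor (6, 5):
  offset (0,0) -> (6,5): occupied ('#') -> FAIL
  offset (0,1) -> (6,6): out of bounds -> FAIL
  offset (1,1) -> (7,6): out of bounds -> FAIL
  offset (2,1) -> (8,6): out of bounds -> FAIL
All cells valid: no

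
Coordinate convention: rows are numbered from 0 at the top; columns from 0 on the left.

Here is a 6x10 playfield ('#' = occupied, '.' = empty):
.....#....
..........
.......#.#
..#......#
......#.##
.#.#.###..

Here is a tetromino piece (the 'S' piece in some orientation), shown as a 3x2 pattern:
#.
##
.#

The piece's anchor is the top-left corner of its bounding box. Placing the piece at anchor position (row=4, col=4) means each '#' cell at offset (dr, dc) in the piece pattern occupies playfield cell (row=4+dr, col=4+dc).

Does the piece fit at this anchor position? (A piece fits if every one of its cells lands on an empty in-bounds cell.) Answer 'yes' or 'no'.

Answer: no

Derivation:
Check each piece cell at anchor (4, 4):
  offset (0,0) -> (4,4): empty -> OK
  offset (1,0) -> (5,4): empty -> OK
  offset (1,1) -> (5,5): occupied ('#') -> FAIL
  offset (2,1) -> (6,5): out of bounds -> FAIL
All cells valid: no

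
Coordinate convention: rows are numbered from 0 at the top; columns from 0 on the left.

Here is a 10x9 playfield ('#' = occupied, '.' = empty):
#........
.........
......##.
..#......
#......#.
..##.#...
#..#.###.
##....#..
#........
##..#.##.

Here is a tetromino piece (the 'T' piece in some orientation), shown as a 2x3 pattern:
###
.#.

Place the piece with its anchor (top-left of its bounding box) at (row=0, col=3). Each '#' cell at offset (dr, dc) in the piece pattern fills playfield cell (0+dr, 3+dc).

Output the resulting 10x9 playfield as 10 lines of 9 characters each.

Fill (0+0,3+0) = (0,3)
Fill (0+0,3+1) = (0,4)
Fill (0+0,3+2) = (0,5)
Fill (0+1,3+1) = (1,4)

Answer: #..###...
....#....
......##.
..#......
#......#.
..##.#...
#..#.###.
##....#..
#........
##..#.##.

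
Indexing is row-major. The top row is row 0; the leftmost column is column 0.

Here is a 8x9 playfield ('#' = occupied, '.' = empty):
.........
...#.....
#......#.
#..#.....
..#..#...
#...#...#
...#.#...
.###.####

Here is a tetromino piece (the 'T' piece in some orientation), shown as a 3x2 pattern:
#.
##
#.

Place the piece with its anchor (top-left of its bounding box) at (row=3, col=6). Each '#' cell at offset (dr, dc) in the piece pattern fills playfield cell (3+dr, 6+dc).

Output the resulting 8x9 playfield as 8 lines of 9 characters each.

Answer: .........
...#.....
#......#.
#..#..#..
..#..###.
#...#.#.#
...#.#...
.###.####

Derivation:
Fill (3+0,6+0) = (3,6)
Fill (3+1,6+0) = (4,6)
Fill (3+1,6+1) = (4,7)
Fill (3+2,6+0) = (5,6)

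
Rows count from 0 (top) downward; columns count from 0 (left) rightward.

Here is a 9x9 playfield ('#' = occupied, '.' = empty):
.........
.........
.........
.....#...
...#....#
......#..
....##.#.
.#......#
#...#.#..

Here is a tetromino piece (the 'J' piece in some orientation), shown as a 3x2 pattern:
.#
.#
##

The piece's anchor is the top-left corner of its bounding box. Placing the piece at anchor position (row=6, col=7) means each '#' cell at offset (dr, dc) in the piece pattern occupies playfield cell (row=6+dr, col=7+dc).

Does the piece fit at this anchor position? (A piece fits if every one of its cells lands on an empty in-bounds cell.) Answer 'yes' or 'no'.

Answer: no

Derivation:
Check each piece cell at anchor (6, 7):
  offset (0,1) -> (6,8): empty -> OK
  offset (1,1) -> (7,8): occupied ('#') -> FAIL
  offset (2,0) -> (8,7): empty -> OK
  offset (2,1) -> (8,8): empty -> OK
All cells valid: no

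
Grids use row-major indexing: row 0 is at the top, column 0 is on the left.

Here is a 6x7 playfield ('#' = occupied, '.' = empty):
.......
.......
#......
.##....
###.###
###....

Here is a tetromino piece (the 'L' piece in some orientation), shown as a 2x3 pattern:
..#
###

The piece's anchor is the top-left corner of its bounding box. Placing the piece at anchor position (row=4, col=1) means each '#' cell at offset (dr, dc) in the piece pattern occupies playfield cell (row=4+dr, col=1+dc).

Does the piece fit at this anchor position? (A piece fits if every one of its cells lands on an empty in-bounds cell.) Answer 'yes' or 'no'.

Answer: no

Derivation:
Check each piece cell at anchor (4, 1):
  offset (0,2) -> (4,3): empty -> OK
  offset (1,0) -> (5,1): occupied ('#') -> FAIL
  offset (1,1) -> (5,2): occupied ('#') -> FAIL
  offset (1,2) -> (5,3): empty -> OK
All cells valid: no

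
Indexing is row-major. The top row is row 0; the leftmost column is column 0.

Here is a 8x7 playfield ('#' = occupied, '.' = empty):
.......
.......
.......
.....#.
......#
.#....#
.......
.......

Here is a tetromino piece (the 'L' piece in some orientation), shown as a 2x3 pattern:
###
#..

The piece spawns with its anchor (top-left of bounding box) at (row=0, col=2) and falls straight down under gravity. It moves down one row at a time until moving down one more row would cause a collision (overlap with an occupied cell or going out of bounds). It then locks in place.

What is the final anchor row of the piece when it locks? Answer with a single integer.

Answer: 6

Derivation:
Spawn at (row=0, col=2). Try each row:
  row 0: fits
  row 1: fits
  row 2: fits
  row 3: fits
  row 4: fits
  row 5: fits
  row 6: fits
  row 7: blocked -> lock at row 6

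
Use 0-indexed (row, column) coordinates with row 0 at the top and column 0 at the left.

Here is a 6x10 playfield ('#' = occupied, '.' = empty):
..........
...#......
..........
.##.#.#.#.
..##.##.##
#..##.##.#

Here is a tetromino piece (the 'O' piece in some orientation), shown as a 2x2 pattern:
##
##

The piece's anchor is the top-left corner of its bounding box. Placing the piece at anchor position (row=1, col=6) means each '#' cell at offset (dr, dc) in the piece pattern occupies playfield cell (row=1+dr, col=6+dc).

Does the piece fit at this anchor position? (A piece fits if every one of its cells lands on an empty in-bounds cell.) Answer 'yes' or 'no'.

Answer: yes

Derivation:
Check each piece cell at anchor (1, 6):
  offset (0,0) -> (1,6): empty -> OK
  offset (0,1) -> (1,7): empty -> OK
  offset (1,0) -> (2,6): empty -> OK
  offset (1,1) -> (2,7): empty -> OK
All cells valid: yes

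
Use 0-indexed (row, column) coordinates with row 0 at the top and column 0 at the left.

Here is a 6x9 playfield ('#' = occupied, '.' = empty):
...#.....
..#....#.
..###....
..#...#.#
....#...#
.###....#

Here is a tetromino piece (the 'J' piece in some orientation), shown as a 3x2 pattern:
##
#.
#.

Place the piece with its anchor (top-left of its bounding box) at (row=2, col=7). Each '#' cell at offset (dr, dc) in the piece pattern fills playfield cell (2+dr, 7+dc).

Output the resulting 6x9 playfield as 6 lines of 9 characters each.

Answer: ...#.....
..#....#.
..###..##
..#...###
....#..##
.###....#

Derivation:
Fill (2+0,7+0) = (2,7)
Fill (2+0,7+1) = (2,8)
Fill (2+1,7+0) = (3,7)
Fill (2+2,7+0) = (4,7)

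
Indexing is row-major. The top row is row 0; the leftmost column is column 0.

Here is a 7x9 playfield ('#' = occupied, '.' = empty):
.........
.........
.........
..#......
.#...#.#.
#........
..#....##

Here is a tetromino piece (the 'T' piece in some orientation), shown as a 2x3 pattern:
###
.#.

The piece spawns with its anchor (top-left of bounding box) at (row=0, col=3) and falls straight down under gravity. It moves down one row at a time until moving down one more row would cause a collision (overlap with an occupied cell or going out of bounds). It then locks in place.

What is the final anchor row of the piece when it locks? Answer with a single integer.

Spawn at (row=0, col=3). Try each row:
  row 0: fits
  row 1: fits
  row 2: fits
  row 3: fits
  row 4: blocked -> lock at row 3

Answer: 3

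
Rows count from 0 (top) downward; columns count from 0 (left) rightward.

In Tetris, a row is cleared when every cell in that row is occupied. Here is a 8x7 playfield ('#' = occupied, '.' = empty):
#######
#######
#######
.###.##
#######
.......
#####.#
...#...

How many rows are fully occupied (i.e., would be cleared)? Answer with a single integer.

Answer: 4

Derivation:
Check each row:
  row 0: 0 empty cells -> FULL (clear)
  row 1: 0 empty cells -> FULL (clear)
  row 2: 0 empty cells -> FULL (clear)
  row 3: 2 empty cells -> not full
  row 4: 0 empty cells -> FULL (clear)
  row 5: 7 empty cells -> not full
  row 6: 1 empty cell -> not full
  row 7: 6 empty cells -> not full
Total rows cleared: 4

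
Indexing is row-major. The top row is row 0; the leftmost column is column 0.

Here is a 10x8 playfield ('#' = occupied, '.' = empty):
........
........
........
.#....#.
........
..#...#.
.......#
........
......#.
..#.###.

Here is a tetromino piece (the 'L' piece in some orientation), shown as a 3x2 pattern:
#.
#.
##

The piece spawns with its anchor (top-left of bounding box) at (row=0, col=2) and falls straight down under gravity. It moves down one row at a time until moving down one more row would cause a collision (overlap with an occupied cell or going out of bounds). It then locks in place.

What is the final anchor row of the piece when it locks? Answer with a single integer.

Answer: 2

Derivation:
Spawn at (row=0, col=2). Try each row:
  row 0: fits
  row 1: fits
  row 2: fits
  row 3: blocked -> lock at row 2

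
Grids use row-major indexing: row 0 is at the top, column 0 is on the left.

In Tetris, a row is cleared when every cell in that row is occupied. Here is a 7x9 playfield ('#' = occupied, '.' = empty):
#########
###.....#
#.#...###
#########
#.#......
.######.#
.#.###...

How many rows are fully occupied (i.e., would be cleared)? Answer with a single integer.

Answer: 2

Derivation:
Check each row:
  row 0: 0 empty cells -> FULL (clear)
  row 1: 5 empty cells -> not full
  row 2: 4 empty cells -> not full
  row 3: 0 empty cells -> FULL (clear)
  row 4: 7 empty cells -> not full
  row 5: 2 empty cells -> not full
  row 6: 5 empty cells -> not full
Total rows cleared: 2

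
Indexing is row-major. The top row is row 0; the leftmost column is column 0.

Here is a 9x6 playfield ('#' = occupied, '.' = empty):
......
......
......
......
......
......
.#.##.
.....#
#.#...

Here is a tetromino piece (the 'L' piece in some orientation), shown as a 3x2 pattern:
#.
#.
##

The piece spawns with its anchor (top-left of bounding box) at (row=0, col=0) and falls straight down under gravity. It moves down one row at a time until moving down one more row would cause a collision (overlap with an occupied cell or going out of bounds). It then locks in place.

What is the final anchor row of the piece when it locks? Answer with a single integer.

Answer: 3

Derivation:
Spawn at (row=0, col=0). Try each row:
  row 0: fits
  row 1: fits
  row 2: fits
  row 3: fits
  row 4: blocked -> lock at row 3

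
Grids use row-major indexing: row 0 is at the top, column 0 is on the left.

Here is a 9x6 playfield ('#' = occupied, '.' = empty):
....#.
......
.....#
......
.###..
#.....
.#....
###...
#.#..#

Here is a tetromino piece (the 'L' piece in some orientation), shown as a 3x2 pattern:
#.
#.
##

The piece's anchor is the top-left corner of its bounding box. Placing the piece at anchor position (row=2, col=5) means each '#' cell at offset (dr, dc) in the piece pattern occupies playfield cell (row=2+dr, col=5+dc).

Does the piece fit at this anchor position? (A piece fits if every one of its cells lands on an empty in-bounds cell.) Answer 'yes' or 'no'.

Answer: no

Derivation:
Check each piece cell at anchor (2, 5):
  offset (0,0) -> (2,5): occupied ('#') -> FAIL
  offset (1,0) -> (3,5): empty -> OK
  offset (2,0) -> (4,5): empty -> OK
  offset (2,1) -> (4,6): out of bounds -> FAIL
All cells valid: no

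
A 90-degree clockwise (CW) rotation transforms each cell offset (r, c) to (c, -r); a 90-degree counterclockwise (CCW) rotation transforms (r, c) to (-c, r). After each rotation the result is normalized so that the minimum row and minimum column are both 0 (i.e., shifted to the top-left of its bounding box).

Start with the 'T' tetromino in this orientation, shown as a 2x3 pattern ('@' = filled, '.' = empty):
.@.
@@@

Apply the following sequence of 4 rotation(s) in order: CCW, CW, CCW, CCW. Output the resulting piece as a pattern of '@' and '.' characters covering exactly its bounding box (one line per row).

Answer: @@@
.@.

Derivation:
Start:
.@.
@@@
After rotation 1 (CCW):
.@
@@
.@
After rotation 2 (CW):
.@.
@@@
After rotation 3 (CCW):
.@
@@
.@
After rotation 4 (CCW):
@@@
.@.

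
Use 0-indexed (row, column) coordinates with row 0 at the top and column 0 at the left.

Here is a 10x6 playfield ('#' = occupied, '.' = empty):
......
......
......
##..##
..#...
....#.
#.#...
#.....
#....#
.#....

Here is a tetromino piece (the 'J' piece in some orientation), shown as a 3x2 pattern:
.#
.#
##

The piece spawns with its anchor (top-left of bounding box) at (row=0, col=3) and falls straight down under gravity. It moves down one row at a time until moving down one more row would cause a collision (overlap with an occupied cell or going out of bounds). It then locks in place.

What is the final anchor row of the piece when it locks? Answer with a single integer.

Spawn at (row=0, col=3). Try each row:
  row 0: fits
  row 1: blocked -> lock at row 0

Answer: 0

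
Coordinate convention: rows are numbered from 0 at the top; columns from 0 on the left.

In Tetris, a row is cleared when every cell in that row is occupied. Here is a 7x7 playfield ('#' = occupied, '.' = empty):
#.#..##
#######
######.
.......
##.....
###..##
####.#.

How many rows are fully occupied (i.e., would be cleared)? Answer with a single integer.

Answer: 1

Derivation:
Check each row:
  row 0: 3 empty cells -> not full
  row 1: 0 empty cells -> FULL (clear)
  row 2: 1 empty cell -> not full
  row 3: 7 empty cells -> not full
  row 4: 5 empty cells -> not full
  row 5: 2 empty cells -> not full
  row 6: 2 empty cells -> not full
Total rows cleared: 1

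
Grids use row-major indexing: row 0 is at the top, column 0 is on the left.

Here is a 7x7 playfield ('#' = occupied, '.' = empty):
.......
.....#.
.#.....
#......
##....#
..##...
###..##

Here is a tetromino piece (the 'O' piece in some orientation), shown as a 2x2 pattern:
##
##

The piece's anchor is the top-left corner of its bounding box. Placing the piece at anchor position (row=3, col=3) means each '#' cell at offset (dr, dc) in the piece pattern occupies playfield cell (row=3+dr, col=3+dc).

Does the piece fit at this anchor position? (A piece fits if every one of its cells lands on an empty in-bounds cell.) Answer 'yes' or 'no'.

Answer: yes

Derivation:
Check each piece cell at anchor (3, 3):
  offset (0,0) -> (3,3): empty -> OK
  offset (0,1) -> (3,4): empty -> OK
  offset (1,0) -> (4,3): empty -> OK
  offset (1,1) -> (4,4): empty -> OK
All cells valid: yes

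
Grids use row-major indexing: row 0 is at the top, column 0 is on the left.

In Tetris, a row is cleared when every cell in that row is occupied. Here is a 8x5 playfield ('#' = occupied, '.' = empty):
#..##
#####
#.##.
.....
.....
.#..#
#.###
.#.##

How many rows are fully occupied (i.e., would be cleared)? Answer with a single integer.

Answer: 1

Derivation:
Check each row:
  row 0: 2 empty cells -> not full
  row 1: 0 empty cells -> FULL (clear)
  row 2: 2 empty cells -> not full
  row 3: 5 empty cells -> not full
  row 4: 5 empty cells -> not full
  row 5: 3 empty cells -> not full
  row 6: 1 empty cell -> not full
  row 7: 2 empty cells -> not full
Total rows cleared: 1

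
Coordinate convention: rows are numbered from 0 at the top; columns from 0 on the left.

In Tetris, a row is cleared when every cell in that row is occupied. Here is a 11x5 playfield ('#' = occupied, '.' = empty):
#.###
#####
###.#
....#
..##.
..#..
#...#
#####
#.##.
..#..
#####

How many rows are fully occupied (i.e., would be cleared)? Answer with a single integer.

Check each row:
  row 0: 1 empty cell -> not full
  row 1: 0 empty cells -> FULL (clear)
  row 2: 1 empty cell -> not full
  row 3: 4 empty cells -> not full
  row 4: 3 empty cells -> not full
  row 5: 4 empty cells -> not full
  row 6: 3 empty cells -> not full
  row 7: 0 empty cells -> FULL (clear)
  row 8: 2 empty cells -> not full
  row 9: 4 empty cells -> not full
  row 10: 0 empty cells -> FULL (clear)
Total rows cleared: 3

Answer: 3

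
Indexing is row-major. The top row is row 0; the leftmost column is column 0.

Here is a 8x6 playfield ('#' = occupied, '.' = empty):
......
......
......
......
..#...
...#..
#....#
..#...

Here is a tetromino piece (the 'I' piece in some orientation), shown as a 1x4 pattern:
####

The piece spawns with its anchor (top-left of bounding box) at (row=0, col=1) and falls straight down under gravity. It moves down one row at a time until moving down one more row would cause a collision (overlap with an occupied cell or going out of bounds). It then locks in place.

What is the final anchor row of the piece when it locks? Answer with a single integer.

Answer: 3

Derivation:
Spawn at (row=0, col=1). Try each row:
  row 0: fits
  row 1: fits
  row 2: fits
  row 3: fits
  row 4: blocked -> lock at row 3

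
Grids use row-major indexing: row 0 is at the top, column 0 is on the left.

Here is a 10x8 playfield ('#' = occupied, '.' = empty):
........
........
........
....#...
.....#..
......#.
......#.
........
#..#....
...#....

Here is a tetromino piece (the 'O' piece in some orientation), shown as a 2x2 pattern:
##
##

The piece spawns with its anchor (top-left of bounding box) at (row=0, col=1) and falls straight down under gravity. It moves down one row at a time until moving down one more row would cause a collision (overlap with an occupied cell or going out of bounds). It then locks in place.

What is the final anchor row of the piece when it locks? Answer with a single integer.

Spawn at (row=0, col=1). Try each row:
  row 0: fits
  row 1: fits
  row 2: fits
  row 3: fits
  row 4: fits
  row 5: fits
  row 6: fits
  row 7: fits
  row 8: fits
  row 9: blocked -> lock at row 8

Answer: 8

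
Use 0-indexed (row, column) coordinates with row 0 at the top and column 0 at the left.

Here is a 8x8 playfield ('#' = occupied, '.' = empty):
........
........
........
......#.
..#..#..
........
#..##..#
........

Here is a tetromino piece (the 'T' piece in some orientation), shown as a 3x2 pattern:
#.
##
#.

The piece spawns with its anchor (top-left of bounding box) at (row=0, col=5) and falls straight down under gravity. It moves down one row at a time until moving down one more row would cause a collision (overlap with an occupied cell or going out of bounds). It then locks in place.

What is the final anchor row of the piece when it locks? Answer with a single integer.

Spawn at (row=0, col=5). Try each row:
  row 0: fits
  row 1: fits
  row 2: blocked -> lock at row 1

Answer: 1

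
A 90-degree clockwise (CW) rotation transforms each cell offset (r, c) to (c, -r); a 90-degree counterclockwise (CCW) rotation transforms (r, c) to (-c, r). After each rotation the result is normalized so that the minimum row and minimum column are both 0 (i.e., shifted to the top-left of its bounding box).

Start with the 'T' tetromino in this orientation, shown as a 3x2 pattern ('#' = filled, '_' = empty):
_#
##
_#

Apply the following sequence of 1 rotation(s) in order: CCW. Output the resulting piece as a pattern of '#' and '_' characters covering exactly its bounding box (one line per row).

Start:
_#
##
_#
After rotation 1 (CCW):
###
_#_

Answer: ###
_#_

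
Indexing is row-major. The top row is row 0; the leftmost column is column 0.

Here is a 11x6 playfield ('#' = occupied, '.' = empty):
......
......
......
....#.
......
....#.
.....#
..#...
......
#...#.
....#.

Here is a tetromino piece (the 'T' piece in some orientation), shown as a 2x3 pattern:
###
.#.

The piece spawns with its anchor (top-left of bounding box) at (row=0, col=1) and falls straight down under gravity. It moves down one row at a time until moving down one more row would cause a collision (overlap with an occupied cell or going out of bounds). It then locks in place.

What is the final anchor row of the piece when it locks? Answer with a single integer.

Spawn at (row=0, col=1). Try each row:
  row 0: fits
  row 1: fits
  row 2: fits
  row 3: fits
  row 4: fits
  row 5: fits
  row 6: blocked -> lock at row 5

Answer: 5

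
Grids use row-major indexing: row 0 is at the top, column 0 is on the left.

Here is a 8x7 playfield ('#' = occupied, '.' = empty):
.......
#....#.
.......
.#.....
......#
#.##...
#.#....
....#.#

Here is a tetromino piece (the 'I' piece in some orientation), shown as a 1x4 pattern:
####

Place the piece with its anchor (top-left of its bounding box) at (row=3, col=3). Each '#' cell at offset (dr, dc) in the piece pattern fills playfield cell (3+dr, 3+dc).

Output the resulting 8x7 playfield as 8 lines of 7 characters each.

Answer: .......
#....#.
.......
.#.####
......#
#.##...
#.#....
....#.#

Derivation:
Fill (3+0,3+0) = (3,3)
Fill (3+0,3+1) = (3,4)
Fill (3+0,3+2) = (3,5)
Fill (3+0,3+3) = (3,6)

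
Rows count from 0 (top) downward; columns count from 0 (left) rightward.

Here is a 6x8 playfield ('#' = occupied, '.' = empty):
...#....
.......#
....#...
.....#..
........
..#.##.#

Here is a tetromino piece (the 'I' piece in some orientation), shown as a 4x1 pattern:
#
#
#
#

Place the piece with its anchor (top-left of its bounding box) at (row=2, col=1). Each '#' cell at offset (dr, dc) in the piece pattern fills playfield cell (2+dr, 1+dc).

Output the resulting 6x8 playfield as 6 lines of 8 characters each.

Answer: ...#....
.......#
.#..#...
.#...#..
.#......
.##.##.#

Derivation:
Fill (2+0,1+0) = (2,1)
Fill (2+1,1+0) = (3,1)
Fill (2+2,1+0) = (4,1)
Fill (2+3,1+0) = (5,1)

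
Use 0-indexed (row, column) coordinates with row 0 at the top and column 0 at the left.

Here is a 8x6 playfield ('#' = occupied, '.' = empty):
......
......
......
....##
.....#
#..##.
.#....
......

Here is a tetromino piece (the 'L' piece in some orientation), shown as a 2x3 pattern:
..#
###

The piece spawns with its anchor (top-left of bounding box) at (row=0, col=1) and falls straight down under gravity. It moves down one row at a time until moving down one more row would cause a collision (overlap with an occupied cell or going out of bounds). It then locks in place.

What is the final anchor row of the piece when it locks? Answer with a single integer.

Spawn at (row=0, col=1). Try each row:
  row 0: fits
  row 1: fits
  row 2: fits
  row 3: fits
  row 4: blocked -> lock at row 3

Answer: 3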